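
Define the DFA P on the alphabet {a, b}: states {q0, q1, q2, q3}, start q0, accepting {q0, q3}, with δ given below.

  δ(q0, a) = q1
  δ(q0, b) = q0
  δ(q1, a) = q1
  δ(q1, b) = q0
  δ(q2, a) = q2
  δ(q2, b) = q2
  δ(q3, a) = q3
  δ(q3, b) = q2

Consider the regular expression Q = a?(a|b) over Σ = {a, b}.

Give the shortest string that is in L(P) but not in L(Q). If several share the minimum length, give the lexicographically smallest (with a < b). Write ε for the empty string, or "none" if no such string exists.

ε

The empty string ε is accepted by P but not by Q.
Since ε is the unique shortest string, it is the required witness.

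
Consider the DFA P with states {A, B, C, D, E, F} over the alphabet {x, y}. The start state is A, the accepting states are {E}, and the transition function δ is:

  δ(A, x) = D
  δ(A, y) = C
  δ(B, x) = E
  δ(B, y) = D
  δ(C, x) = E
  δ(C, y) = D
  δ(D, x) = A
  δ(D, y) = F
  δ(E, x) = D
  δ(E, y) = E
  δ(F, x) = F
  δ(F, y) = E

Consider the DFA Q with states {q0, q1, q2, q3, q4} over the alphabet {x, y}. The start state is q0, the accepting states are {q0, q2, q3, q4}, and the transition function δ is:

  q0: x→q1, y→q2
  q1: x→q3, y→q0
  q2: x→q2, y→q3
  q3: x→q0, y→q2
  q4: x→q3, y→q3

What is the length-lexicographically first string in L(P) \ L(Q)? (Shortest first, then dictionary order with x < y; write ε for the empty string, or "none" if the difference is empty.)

The string xxxxyx is accepted by P but not by Q.
No shorter string lies in the difference, and xxxxyx is the lexicographically first length-6 string in L(P) \ L(Q).

xxxxyx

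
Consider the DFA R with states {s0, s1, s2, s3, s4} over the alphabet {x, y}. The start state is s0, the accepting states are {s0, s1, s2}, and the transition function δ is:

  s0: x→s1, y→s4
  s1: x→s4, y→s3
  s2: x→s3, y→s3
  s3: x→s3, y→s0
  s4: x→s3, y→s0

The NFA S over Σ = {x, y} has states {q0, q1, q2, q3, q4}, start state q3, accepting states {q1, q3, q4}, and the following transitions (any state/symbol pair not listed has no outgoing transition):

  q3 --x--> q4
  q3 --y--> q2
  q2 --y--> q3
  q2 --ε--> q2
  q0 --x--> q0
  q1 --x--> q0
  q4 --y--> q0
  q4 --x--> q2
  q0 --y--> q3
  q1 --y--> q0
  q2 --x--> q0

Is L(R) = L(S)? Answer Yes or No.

Exploring the product automaton R × S from the start pair (s0, q3), following both machines on each input symbol, reaches 4 state pairs: (s0, q3), (s1, q4), (s4, q2), (s3, q0).
R accepts in {s0, s1, s2} and S accepts in {q1, q3, q4}. In every reachable pair the two components are either both accepting — (s0, q3), (s1, q4) — or both non-accepting, so no string is accepted by exactly one of the machines: L(R) \ L(S) and L(S) \ L(R) are both empty.
Hence every string is accepted by R iff it is accepted by S, and the two languages coincide.

Yes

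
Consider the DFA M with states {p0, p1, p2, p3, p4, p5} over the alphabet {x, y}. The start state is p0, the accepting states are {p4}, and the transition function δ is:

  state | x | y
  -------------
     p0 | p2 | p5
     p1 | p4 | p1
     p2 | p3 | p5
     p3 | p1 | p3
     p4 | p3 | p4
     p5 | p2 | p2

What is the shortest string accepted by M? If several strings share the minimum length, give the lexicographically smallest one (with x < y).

A breadth-first search from p0 reaches an accepting state first via the path p0 → p2 → p3 → p1 → p4 on input xxxx.
No string of length < 4 is accepted (BFS exhausts all shorter strings without reaching an accepting state), and xxxx is the lexicographically least accepting string of length 4.

xxxx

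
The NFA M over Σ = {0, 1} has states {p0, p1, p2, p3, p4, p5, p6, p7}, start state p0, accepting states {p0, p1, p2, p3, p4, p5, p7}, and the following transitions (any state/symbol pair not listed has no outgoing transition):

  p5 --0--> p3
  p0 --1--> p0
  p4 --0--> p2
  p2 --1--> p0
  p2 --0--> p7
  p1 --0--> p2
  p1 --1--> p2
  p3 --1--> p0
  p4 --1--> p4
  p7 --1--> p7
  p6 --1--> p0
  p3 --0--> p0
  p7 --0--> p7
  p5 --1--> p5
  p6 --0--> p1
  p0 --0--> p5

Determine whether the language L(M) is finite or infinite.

State p0 is reachable from the start and can reach an accepting state, and it lies on the cycle p0 → p0.
Traversing that cycle any number of times yields accepted strings of unbounded length, so the language is infinite.

infinite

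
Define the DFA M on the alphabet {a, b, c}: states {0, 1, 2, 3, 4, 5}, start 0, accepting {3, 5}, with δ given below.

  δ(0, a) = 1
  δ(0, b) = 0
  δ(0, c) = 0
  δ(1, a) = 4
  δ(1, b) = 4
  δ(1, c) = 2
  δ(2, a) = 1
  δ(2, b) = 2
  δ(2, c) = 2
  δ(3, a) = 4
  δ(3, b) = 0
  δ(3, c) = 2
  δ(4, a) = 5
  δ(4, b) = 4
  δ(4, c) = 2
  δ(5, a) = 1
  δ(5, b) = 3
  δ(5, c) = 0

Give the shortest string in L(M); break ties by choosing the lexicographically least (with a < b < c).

aaa

A breadth-first search from 0 reaches an accepting state first via the path 0 → 1 → 4 → 5 on input aaa.
No string of length < 3 is accepted (BFS exhausts all shorter strings without reaching an accepting state), and aaa is the lexicographically least accepting string of length 3.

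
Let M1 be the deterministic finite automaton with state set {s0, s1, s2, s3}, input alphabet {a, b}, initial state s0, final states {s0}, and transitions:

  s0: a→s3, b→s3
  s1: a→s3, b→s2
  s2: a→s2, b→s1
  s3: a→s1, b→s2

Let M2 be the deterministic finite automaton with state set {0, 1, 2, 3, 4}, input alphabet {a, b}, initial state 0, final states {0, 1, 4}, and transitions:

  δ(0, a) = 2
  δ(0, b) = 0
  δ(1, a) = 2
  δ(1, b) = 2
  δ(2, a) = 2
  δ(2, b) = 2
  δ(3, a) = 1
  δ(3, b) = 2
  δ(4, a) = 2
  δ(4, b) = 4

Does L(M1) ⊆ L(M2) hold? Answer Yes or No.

Exploring the product automaton M1 × M2 from the start pair (s0, 0), following both machines on each input symbol, reaches 7 state pairs: (s0, 0), (s3, 2), (s3, 0), (s1, 2), (s2, 2), (s2, 0), (s1, 0).
M1 accepts in {s0} and M2 accepts in {0, 1, 4}. The reachable pairs whose M1-component is accepting are (s0, 0); in each of them the M2-component is accepting too, so the product for L(M1) \ L(M2) (M1-component accepting, M2-component rejecting) has no reachable accepting pair and the difference is empty.
Hence every string in L(M1) is also in L(M2).

Yes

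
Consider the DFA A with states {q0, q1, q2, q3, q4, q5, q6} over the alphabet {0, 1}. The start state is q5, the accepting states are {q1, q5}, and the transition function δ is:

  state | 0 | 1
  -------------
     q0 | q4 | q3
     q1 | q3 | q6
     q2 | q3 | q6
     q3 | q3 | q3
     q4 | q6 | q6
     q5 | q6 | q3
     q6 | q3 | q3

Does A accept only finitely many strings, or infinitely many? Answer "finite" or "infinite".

finite

The useful states (reachable from q5 and able to reach an accepting state) are {q5}.
Restricted to these states the transition graph has no cycle, so every accepting path has bounded length and L is finite.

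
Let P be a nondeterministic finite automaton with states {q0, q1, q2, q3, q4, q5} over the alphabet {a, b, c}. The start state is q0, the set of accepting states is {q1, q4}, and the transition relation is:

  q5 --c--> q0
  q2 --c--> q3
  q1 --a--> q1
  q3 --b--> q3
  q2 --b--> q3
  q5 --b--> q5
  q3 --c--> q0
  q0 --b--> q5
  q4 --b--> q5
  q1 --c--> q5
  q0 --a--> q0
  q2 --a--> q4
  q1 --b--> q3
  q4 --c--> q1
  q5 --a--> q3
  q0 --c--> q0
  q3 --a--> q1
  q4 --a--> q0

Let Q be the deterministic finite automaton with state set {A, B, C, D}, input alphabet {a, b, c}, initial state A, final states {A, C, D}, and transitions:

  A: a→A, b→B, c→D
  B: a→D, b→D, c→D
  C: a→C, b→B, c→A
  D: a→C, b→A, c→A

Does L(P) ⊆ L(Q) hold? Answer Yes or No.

Exploring the product automaton P × Q from the start pair (q0, A), following both machines on each input symbol, reaches 13 state pairs: (q0, A), (q5, B), (q0, D), (q3, D), (q5, D), (q0, C), (q5, A), (q1, C), (q3, A), (q3, C), (q3, B), (q1, A), (q1, D).
P accepts in {q1, q4} and Q accepts in {A, C, D}. The reachable pairs whose P-component is accepting are (q1, C), (q1, A), (q1, D); in each of them the Q-component is accepting too, so the product for L(P) \ L(Q) (P-component accepting, Q-component rejecting) has no reachable accepting pair and the difference is empty.
Hence every string in L(P) is also in L(Q).

Yes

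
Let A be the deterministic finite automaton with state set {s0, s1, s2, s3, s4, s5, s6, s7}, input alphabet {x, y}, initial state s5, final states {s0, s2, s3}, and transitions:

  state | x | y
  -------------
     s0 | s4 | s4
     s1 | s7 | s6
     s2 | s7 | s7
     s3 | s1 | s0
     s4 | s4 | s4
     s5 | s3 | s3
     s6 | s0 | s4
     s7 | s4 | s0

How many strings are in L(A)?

8

The useful subgraph on states {s0, s1, s3, s5, s6, s7} is acyclic, so L(A) is finite; the longest accepting path visits 5 useful states, giving maximum string length 4.
Counting accepting paths from s5 by length: 2 of length 1, 2 of length 2, 4 of length 4. Total 8.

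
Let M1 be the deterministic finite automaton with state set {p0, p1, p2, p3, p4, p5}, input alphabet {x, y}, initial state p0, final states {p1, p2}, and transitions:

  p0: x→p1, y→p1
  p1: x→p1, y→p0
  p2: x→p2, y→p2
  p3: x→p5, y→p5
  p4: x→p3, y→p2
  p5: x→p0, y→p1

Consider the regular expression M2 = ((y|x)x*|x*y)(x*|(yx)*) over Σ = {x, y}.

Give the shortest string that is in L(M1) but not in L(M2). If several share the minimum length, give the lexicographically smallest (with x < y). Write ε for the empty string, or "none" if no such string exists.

xyy

The string xyy is accepted by M1 but not by M2.
No shorter string lies in the difference, and xyy is the lexicographically first length-3 string in L(M1) \ L(M2).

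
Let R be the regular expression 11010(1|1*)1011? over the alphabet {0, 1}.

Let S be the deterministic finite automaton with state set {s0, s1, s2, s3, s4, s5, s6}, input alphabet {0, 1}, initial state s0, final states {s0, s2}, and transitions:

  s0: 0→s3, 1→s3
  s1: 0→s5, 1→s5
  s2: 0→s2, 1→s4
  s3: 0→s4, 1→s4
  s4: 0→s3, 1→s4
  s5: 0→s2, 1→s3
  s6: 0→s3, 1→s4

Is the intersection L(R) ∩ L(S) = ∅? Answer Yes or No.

Converting the expression R to a DFA (subset construction, then merging equivalent states) gives the minimal DFA with states {r0, r1, r2, r3, r4, r5, r6, r7, r8, r9, r10}, start state r0, accepting states {r9, r10} and transitions r0: 0→r1, 1→r2; r1: 0→r1, 1→r1; r2: 0→r1, 1→r3; r3: 0→r4, 1→r1; r4: 0→r1, 1→r5; r5: 0→r6, 1→r1; r6: 0→r1, 1→r7; r7: 0→r8, 1→r7; r8: 0→r1, 1→r9; r9: 0→r1, 1→r10; r10: 0→r1, 1→r1.
Exploring the product automaton R × S from the start pair (r0, s0), following both machines on each input symbol, reaches 12 state pairs: (r0, s0), (r1, s3), (r2, s3), (r1, s4), (r3, s4), (r4, s3), (r5, s4), (r6, s3), (r7, s4), (r8, s3), (r9, s4), (r10, s4).
R accepts in {r9, r10} and S accepts in {s0, s2}; no reachable pair has both components accepting, so no string drives both machines to acceptance simultaneously and L(R) ∩ L(S) = ∅.
So no string is accepted by both, and the intersection is empty.

Yes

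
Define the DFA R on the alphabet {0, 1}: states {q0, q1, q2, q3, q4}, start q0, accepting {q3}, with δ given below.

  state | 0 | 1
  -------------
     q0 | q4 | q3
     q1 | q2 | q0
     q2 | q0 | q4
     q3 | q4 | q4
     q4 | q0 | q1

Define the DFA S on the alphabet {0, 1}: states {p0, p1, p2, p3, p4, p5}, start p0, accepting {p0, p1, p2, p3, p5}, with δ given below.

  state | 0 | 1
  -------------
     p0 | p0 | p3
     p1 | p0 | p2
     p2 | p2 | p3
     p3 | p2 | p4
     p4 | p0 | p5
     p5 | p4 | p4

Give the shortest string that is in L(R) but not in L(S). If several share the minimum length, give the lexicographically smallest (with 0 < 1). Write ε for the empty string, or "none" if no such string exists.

0101111

The string 0101111 is accepted by R but not by S.
No shorter string lies in the difference, and 0101111 is the lexicographically first length-7 string in L(R) \ L(S).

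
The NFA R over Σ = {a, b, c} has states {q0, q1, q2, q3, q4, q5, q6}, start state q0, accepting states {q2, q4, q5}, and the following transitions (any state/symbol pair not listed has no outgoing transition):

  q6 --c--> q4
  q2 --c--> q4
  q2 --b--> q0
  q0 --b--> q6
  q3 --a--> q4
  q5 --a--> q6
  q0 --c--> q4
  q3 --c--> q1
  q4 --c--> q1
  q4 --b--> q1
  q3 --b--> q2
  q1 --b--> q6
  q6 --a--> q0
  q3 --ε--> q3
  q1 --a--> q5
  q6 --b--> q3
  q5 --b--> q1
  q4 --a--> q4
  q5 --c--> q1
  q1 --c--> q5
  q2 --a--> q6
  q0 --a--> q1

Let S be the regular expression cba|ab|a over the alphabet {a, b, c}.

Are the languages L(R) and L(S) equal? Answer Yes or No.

No

The string c is accepted by R but rejected by S.
So L(R) ≠ L(S).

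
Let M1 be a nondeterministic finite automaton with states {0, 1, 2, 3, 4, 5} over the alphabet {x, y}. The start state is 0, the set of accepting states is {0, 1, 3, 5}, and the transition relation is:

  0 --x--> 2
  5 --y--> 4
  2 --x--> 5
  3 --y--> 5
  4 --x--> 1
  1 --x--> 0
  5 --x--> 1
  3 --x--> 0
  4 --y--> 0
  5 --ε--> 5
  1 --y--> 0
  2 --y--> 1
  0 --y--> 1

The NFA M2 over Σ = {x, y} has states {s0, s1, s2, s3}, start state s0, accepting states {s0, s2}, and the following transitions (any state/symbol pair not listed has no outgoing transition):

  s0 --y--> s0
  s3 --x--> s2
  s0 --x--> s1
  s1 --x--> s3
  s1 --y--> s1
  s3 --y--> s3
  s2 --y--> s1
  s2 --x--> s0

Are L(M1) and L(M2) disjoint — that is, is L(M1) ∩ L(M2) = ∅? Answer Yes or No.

The empty string ε is accepted by both M1 and M2.
Hence L(M1) ∩ L(M2) ≠ ∅.

No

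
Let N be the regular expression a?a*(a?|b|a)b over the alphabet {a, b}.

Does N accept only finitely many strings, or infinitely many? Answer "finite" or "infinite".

infinite

The expression contains a Kleene star applied to a subexpression that matches at least one nonempty string, so it matches strings of unbounded length.
Hence L(N) is infinite.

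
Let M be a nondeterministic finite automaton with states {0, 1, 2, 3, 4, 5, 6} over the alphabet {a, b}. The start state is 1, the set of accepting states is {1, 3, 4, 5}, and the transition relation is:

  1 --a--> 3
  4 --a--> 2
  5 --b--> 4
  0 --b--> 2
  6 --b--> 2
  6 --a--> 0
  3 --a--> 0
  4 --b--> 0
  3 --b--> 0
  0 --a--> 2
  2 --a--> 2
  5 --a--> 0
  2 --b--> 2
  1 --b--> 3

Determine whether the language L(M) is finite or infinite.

The useful states (reachable from 1 and able to reach an accepting state) are {1, 3}.
Restricted to these states the transition graph has no cycle, so every accepting path has bounded length and L is finite.

finite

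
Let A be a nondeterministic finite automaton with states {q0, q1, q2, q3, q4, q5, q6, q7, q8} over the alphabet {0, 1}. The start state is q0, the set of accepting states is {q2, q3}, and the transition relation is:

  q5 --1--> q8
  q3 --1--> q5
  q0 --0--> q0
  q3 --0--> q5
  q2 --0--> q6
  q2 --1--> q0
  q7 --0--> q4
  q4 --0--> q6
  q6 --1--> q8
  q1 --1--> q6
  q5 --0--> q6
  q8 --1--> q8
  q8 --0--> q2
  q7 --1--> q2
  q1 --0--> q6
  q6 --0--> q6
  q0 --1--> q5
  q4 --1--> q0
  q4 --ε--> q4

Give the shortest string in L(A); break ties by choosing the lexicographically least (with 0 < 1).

110

A breadth-first search from q0 reaches an accepting state first via the path q0 → q5 → q8 → q2 on input 110.
No string of length < 3 is accepted (BFS exhausts all shorter strings without reaching an accepting state), and 110 is the lexicographically least accepting string of length 3.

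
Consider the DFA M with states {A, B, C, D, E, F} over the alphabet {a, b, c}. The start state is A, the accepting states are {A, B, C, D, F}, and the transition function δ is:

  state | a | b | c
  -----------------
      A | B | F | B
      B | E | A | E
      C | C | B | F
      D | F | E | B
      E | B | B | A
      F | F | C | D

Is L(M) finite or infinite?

infinite

State A is reachable from the start and can reach an accepting state, and it lies on the cycle A → B → A.
Traversing that cycle any number of times yields accepted strings of unbounded length, so the language is infinite.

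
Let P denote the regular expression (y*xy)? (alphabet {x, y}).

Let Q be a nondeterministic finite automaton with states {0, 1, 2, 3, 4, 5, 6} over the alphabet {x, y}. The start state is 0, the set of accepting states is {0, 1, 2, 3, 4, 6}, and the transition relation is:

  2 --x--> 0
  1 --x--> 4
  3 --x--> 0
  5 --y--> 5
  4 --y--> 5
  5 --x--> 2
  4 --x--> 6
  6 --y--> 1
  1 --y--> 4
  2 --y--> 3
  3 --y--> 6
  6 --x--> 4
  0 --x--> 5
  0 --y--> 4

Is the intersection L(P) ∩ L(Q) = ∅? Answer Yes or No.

The empty string ε is accepted by both P and Q.
Hence L(P) ∩ L(Q) ≠ ∅.

No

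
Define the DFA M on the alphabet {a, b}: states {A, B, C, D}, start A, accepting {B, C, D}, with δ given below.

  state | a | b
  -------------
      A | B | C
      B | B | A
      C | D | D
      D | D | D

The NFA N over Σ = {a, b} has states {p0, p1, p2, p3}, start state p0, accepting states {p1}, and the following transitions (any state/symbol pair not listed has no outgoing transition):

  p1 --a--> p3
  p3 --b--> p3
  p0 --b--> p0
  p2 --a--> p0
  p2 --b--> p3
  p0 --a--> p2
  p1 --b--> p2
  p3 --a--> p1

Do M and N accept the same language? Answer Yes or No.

No

The string a is accepted by M but rejected by N.
So L(M) ≠ L(N).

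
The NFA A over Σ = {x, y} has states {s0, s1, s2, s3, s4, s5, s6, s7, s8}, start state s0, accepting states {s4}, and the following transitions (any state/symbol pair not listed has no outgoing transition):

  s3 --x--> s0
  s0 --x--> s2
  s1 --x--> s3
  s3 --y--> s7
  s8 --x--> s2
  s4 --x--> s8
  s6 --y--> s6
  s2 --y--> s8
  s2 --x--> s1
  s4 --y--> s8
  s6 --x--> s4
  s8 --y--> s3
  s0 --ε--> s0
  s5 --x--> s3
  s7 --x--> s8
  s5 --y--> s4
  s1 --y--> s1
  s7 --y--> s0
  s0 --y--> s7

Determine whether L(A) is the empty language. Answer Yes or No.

Yes

The states reachable from the start state are {s0, s1, s2, s3, s7, s8}.
None of the accepting states {s4} is reachable, so no string is accepted and L(A) = ∅.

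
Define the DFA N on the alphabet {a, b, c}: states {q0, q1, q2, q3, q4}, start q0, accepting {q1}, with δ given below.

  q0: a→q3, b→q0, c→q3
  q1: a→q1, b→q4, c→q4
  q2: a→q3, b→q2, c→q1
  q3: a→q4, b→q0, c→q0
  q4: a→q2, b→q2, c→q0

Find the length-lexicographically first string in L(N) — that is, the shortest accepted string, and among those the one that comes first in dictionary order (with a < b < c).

A breadth-first search from q0 reaches an accepting state first via the path q0 → q3 → q4 → q2 → q1 on input aaac.
No string of length < 4 is accepted (BFS exhausts all shorter strings without reaching an accepting state), and aaac is the lexicographically least accepting string of length 4.

aaac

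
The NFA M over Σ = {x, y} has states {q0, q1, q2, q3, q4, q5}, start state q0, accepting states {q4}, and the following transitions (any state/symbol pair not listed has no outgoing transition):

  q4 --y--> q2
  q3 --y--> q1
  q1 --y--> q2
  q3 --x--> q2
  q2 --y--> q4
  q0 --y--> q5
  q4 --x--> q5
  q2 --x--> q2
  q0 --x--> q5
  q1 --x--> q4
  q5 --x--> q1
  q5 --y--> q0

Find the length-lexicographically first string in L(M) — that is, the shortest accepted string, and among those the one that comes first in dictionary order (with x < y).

xxx

A breadth-first search from q0 reaches an accepting state first via the path q0 → q5 → q1 → q4 on input xxx.
No string of length < 3 is accepted (BFS exhausts all shorter strings without reaching an accepting state), and xxx is the lexicographically least accepting string of length 3.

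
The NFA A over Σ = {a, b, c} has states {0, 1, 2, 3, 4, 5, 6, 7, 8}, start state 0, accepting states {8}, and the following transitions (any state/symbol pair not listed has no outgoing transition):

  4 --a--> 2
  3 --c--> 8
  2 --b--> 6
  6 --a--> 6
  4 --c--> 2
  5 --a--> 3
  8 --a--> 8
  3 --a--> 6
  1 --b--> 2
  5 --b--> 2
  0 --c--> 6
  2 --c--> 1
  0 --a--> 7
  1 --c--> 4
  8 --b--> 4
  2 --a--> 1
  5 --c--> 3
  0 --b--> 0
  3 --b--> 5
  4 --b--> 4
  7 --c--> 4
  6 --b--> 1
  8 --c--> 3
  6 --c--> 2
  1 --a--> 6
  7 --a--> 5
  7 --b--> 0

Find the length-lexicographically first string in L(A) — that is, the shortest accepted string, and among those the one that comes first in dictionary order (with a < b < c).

aaac

A breadth-first search from 0 reaches an accepting state first via the path 0 → 7 → 5 → 3 → 8 on input aaac.
No string of length < 4 is accepted (BFS exhausts all shorter strings without reaching an accepting state), and aaac is the lexicographically least accepting string of length 4.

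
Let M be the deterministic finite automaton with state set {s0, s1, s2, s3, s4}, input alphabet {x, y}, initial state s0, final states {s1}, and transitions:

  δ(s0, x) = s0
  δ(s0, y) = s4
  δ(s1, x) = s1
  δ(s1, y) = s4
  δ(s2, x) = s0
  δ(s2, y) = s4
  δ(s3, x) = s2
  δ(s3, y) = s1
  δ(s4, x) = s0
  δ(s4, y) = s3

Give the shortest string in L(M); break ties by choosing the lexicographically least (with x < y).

A breadth-first search from s0 reaches an accepting state first via the path s0 → s4 → s3 → s1 on input yyy.
No string of length < 3 is accepted (BFS exhausts all shorter strings without reaching an accepting state), and yyy is the lexicographically least accepting string of length 3.

yyy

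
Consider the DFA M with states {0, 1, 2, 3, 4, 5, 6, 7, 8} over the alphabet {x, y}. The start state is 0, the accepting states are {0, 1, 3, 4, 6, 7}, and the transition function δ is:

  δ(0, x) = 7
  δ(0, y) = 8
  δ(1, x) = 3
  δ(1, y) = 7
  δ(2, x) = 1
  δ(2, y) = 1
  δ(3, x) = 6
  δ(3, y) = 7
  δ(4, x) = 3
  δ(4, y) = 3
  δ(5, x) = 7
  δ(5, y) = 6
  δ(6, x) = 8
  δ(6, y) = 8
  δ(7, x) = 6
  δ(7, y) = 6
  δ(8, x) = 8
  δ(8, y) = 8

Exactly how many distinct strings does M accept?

4

The useful subgraph on states {0, 6, 7} is acyclic, so L(M) is finite; the longest accepting path visits 3 useful states, giving maximum string length 2.
Counting accepting paths from 0 by length: 1 of length 0, 1 of length 1, 2 of length 2. Total 4.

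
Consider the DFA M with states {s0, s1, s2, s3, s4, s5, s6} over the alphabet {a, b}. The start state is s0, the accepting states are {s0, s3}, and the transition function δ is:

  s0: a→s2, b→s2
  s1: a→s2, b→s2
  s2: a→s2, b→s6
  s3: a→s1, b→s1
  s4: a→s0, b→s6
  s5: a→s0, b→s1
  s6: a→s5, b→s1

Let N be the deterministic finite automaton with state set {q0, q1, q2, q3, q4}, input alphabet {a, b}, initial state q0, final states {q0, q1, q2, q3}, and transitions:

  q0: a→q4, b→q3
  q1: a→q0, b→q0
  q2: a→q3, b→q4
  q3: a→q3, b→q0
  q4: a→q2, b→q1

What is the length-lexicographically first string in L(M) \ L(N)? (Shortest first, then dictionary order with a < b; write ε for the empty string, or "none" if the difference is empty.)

abaa

The string abaa is accepted by M but not by N.
No shorter string lies in the difference, and abaa is the lexicographically first length-4 string in L(M) \ L(N).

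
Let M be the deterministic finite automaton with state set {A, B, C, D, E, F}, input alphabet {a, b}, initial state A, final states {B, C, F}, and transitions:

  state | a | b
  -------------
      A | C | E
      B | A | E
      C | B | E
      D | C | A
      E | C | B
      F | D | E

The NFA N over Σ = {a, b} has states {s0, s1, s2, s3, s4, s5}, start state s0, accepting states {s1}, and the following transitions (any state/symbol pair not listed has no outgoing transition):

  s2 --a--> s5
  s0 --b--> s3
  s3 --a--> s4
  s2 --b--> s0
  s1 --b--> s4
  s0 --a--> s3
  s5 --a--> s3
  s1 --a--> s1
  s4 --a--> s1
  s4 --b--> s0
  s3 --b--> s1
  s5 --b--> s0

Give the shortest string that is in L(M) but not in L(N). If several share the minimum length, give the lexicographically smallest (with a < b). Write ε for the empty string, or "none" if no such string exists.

The string a is accepted by M but not by N.
No shorter string lies in the difference, and a is the lexicographically first length-1 string in L(M) \ L(N).

a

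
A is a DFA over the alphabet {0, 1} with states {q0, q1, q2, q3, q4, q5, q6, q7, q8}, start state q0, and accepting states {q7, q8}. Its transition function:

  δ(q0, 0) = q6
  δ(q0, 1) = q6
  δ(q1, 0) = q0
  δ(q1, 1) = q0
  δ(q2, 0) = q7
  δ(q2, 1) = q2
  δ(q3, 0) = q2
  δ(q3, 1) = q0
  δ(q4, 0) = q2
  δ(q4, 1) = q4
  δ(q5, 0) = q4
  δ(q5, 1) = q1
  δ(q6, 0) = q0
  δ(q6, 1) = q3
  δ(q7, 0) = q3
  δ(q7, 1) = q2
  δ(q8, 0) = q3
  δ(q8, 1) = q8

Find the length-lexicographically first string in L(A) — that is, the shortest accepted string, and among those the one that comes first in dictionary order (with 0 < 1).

0100

A breadth-first search from q0 reaches an accepting state first via the path q0 → q6 → q3 → q2 → q7 on input 0100.
No string of length < 4 is accepted (BFS exhausts all shorter strings without reaching an accepting state), and 0100 is the lexicographically least accepting string of length 4.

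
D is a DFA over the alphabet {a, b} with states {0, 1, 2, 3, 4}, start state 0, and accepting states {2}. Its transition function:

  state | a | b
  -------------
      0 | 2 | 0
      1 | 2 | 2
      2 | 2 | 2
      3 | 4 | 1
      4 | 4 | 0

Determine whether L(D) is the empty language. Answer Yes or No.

The string a is accepted: the run 0 → 2 ends in the accepting state 2.
Since at least one string is accepted, L(D) is not empty.

No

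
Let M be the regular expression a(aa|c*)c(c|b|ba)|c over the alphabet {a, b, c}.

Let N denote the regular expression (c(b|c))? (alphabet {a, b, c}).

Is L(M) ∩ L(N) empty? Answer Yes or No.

Converting the expression M to a DFA (subset construction, then merging equivalent states) gives the minimal DFA with states {m0, m1, m2, m3, m4, m5, m6, m7, m8, m9}, start state m0, accepting states {m3, m7, m8} and transitions m0: a→m1, b→m2, c→m3; m1: a→m4, b→m2, c→m5; m2: a→m2, b→m2, c→m2; m3: a→m2, b→m2, c→m2; m4: a→m6, b→m2, c→m2; m5: a→m2, b→m7, c→m8; m6: a→m2, b→m2, c→m9; m7: a→m3, b→m2, c→m2; m8: a→m2, b→m7, c→m8; m9: a→m2, b→m7, c→m3.
Converting the expression N to a DFA (subset construction, then merging equivalent states) gives the minimal DFA with states {n0, n1, n2, n3}, start state n0, accepting states {n0, n3} and transitions n0: a→n1, b→n1, c→n2; n1: a→n1, b→n1, c→n1; n2: a→n1, b→n3, c→n3; n3: a→n1, b→n1, c→n1.
Exploring the product automaton M × N from the start pair (m0, n0), following both machines on each input symbol, reaches 12 state pairs: (m0, n0), (m1, n1), (m2, n1), (m3, n2), (m4, n1), (m5, n1), (m2, n3), (m6, n1), (m7, n1), (m8, n1), (m9, n1), (m3, n1).
M accepts in {m3, m7, m8} and N accepts in {n0, n3}; no reachable pair has both components accepting, so no string drives both machines to acceptance simultaneously and L(M) ∩ L(N) = ∅.
So no string is accepted by both, and the intersection is empty.

Yes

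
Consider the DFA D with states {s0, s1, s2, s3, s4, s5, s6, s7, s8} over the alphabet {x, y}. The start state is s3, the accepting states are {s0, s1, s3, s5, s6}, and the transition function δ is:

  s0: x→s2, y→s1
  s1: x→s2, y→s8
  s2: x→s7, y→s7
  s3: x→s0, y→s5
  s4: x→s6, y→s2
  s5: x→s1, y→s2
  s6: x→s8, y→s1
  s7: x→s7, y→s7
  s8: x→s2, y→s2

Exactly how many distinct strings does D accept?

5

The useful subgraph on states {s0, s1, s3, s5} is acyclic, so L(D) is finite; the longest accepting path visits 3 useful states, giving maximum string length 2.
Counting accepting paths from s3 by length: 1 of length 0, 2 of length 1, 2 of length 2. Total 5.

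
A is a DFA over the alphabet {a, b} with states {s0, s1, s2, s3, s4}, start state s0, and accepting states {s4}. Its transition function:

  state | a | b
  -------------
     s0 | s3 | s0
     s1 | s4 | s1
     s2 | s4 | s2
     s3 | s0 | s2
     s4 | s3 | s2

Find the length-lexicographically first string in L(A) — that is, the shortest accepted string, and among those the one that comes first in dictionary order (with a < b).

A breadth-first search from s0 reaches an accepting state first via the path s0 → s3 → s2 → s4 on input aba.
No string of length < 3 is accepted (BFS exhausts all shorter strings without reaching an accepting state), and aba is the lexicographically least accepting string of length 3.

aba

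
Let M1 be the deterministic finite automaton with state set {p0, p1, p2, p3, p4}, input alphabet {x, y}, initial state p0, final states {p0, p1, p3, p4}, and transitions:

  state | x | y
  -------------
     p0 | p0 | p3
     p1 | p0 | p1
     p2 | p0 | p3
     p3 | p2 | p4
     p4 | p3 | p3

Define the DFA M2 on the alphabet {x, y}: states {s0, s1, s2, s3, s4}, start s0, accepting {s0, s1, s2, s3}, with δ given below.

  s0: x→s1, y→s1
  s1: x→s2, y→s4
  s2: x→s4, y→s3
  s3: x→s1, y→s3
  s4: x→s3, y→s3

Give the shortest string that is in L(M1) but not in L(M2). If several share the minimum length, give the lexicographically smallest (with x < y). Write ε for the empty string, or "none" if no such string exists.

The string xy is accepted by M1 but not by M2.
No shorter string lies in the difference, and xy is the lexicographically first length-2 string in L(M1) \ L(M2).

xy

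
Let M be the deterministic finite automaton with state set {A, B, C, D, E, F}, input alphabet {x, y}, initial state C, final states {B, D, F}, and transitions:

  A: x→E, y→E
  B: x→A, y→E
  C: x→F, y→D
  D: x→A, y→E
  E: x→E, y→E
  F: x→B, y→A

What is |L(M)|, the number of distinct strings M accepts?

The useful subgraph on states {B, C, D, F} is acyclic, so L(M) is finite; the longest accepting path visits 3 useful states, giving maximum string length 2.
Counting accepting paths from C by length: 2 of length 1, 1 of length 2. Total 3.

3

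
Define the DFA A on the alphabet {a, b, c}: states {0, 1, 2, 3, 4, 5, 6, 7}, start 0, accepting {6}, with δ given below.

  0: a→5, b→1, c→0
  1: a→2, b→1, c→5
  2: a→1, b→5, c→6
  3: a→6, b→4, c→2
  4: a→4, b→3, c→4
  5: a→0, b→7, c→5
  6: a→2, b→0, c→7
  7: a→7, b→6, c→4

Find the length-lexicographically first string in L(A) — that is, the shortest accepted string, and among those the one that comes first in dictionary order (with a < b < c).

abb

A breadth-first search from 0 reaches an accepting state first via the path 0 → 5 → 7 → 6 on input abb.
No string of length < 3 is accepted (BFS exhausts all shorter strings without reaching an accepting state), and abb is the lexicographically least accepting string of length 3.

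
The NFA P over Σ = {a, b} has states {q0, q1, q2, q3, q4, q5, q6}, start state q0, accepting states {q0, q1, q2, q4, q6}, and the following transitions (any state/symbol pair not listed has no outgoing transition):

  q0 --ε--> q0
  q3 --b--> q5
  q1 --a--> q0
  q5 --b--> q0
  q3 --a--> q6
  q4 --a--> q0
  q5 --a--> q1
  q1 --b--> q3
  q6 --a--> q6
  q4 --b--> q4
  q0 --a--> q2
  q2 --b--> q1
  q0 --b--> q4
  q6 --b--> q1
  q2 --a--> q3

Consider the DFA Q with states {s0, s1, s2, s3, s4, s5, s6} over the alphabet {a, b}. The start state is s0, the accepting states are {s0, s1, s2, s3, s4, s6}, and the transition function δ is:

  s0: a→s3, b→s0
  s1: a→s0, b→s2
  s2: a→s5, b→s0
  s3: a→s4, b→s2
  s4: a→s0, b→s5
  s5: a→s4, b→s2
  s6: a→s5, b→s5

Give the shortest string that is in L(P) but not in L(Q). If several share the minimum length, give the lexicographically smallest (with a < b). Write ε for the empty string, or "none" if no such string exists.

aba

The string aba is accepted by P but not by Q.
No shorter string lies in the difference, and aba is the lexicographically first length-3 string in L(P) \ L(Q).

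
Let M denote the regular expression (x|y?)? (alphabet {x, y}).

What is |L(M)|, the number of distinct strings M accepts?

The expression has no Kleene star, so L(M) is finite. Expanding the alternatives gives {ε, x, y}.
That is 1 of length 0, 2 of length 1: 3 strings in all.

3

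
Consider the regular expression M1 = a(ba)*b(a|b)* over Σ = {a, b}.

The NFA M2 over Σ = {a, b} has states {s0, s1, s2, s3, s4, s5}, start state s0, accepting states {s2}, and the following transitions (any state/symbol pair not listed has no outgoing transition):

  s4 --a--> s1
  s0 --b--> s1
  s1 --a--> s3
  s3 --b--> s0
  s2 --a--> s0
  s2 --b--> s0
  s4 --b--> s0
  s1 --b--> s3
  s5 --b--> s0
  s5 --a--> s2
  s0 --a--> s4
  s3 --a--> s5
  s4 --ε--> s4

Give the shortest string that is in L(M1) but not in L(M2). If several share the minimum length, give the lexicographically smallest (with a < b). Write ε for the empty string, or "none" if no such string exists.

The string ab is accepted by M1 but not by M2.
No shorter string lies in the difference, and ab is the lexicographically first length-2 string in L(M1) \ L(M2).

ab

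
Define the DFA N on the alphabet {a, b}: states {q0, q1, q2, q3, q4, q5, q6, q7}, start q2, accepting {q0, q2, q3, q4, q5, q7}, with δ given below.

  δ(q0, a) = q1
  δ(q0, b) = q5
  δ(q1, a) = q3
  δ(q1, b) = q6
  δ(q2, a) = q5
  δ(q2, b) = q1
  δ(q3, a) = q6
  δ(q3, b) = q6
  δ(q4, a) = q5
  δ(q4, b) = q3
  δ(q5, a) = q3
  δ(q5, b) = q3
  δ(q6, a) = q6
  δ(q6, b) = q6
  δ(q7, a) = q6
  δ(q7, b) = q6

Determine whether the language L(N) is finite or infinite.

The useful states (reachable from q2 and able to reach an accepting state) are {q1, q2, q3, q5}.
Restricted to these states the transition graph has no cycle, so every accepting path has bounded length and L is finite.

finite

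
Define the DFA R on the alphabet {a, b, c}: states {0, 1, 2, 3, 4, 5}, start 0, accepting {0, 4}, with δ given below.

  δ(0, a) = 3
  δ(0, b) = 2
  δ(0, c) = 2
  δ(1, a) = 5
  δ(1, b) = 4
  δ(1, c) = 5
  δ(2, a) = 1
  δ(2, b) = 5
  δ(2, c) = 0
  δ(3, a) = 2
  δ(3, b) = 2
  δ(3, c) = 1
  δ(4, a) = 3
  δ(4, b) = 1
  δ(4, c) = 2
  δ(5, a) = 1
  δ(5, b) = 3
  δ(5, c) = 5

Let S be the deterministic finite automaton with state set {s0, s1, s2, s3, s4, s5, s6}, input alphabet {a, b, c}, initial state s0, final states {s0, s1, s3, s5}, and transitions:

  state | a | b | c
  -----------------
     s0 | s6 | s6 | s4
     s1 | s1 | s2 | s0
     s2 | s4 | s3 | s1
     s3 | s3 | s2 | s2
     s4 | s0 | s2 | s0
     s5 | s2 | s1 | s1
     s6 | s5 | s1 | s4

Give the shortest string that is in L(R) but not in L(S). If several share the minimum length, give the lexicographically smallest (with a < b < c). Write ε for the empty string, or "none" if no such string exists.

The string bc is accepted by R but not by S.
No shorter string lies in the difference, and bc is the lexicographically first length-2 string in L(R) \ L(S).

bc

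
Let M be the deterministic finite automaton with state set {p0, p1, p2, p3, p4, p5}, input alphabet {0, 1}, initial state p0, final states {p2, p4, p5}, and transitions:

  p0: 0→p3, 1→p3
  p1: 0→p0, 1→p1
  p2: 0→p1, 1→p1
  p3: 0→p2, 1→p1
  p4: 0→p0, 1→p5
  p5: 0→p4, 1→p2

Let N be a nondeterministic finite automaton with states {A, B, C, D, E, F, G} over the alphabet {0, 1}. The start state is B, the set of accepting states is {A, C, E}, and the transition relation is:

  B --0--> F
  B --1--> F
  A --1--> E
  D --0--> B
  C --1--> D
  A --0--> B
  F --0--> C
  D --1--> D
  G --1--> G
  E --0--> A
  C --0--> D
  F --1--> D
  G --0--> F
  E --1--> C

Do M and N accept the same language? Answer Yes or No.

Exploring the product automaton M × N from the start pair (p0, B), following both machines on each input symbol, reaches 4 state pairs: (p0, B), (p3, F), (p2, C), (p1, D).
M accepts in {p2, p4, p5} and N accepts in {A, C, E}. In every reachable pair the two components are either both accepting — (p2, C) — or both non-accepting, so no string is accepted by exactly one of the machines: L(M) \ L(N) and L(N) \ L(M) are both empty.
Hence every string is accepted by M iff it is accepted by N, and the two languages coincide.

Yes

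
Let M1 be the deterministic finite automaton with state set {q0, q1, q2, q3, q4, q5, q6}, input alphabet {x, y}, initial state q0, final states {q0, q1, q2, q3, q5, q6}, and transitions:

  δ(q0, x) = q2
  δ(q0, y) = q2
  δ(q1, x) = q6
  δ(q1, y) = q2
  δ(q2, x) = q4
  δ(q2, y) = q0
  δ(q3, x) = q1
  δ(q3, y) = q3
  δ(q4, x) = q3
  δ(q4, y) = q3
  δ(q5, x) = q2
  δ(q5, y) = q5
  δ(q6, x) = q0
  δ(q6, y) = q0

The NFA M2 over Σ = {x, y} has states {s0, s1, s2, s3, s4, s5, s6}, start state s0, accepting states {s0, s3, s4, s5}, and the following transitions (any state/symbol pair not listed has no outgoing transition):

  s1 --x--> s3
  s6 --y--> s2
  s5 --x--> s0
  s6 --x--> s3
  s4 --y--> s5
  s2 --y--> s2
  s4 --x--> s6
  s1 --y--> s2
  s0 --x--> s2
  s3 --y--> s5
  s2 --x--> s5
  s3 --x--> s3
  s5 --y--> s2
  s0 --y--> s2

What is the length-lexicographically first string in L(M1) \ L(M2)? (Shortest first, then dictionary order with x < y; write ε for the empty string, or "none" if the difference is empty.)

The string x is accepted by M1 but not by M2.
No shorter string lies in the difference, and x is the lexicographically first length-1 string in L(M1) \ L(M2).

x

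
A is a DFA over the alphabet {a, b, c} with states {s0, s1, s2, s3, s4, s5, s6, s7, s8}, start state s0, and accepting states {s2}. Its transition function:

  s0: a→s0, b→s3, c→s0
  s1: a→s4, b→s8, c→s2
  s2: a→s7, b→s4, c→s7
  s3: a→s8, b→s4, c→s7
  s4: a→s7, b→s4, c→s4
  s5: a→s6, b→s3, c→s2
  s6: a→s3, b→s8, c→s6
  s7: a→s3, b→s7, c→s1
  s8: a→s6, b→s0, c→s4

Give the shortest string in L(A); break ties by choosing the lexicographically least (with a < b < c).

bccc

A breadth-first search from s0 reaches an accepting state first via the path s0 → s3 → s7 → s1 → s2 on input bccc.
No string of length < 4 is accepted (BFS exhausts all shorter strings without reaching an accepting state), and bccc is the lexicographically least accepting string of length 4.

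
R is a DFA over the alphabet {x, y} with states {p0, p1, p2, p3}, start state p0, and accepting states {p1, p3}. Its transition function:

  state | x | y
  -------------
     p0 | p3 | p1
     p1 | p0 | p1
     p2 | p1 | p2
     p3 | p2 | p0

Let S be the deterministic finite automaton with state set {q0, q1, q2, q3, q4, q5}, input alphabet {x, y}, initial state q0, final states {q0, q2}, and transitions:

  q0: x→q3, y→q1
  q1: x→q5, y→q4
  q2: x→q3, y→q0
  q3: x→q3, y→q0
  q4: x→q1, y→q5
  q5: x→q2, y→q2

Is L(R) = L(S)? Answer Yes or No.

The string x is accepted by R but rejected by S.
So L(R) ≠ L(S).

No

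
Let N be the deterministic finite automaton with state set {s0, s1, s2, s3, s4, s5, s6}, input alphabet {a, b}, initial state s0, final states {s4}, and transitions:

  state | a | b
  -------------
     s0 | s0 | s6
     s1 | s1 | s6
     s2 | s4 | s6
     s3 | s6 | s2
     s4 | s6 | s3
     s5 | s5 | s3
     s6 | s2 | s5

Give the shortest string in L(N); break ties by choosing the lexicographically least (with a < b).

A breadth-first search from s0 reaches an accepting state first via the path s0 → s6 → s2 → s4 on input baa.
No string of length < 3 is accepted (BFS exhausts all shorter strings without reaching an accepting state), and baa is the lexicographically least accepting string of length 3.

baa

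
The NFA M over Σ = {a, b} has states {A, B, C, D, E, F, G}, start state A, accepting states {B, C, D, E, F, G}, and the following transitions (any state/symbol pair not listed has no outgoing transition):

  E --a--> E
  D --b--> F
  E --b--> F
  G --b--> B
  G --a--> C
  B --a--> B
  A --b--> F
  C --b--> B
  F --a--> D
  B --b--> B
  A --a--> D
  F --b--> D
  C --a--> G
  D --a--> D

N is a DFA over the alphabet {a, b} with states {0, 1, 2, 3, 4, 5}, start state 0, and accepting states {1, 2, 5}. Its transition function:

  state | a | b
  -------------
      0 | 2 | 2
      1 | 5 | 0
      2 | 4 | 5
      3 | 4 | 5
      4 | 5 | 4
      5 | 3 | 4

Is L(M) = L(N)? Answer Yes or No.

The string aa is accepted by M but rejected by N.
So L(M) ≠ L(N).

No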